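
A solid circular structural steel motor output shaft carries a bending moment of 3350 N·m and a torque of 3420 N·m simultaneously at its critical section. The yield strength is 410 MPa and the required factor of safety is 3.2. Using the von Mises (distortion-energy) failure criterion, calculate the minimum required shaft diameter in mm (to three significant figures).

d = 70.8 mm

σ_allow = σ_y/n = 410/3.2 = 128.1 MPa.
For a solid shaft σ_b = 32M/(πd³) and τ = 16T/(πd³), so the von Mises stress is σ' = (16/πd³)·√(4M²+3T²).
√(4M²+3T²) = √(4×(3.350×10^6)² + 3×(3.420×10^6)²) = 8.943×10^6 N·mm.
d³ = 16×8.943×10^6/(π×128.1) = 355500 mm³.
d = 70.84 mm.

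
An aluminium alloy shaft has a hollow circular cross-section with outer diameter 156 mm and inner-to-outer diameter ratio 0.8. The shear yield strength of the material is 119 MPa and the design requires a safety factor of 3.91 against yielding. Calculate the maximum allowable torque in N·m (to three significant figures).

T_allow = 13400 N·m

τ_allow = 119/3.91 = 30.43 MPa.
For a hollow shaft T_allow = τ_allow·πd_o³(1−k⁴)/16 with 1−k⁴ = 0.5904, so πd_o³(1−k⁴)/16 = 440100 mm³.
T_allow = 30.43×440100 = 1.339×10^7 N·mm = 13390 N·m.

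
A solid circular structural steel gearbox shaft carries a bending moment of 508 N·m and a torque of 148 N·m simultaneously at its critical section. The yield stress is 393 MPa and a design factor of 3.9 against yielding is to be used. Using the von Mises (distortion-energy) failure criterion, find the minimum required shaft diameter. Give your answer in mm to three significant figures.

σ_allow = σ_y/n = 393/3.9 = 100.8 MPa.
For a solid shaft σ_b = 32M/(πd³) and τ = 16T/(πd³), so the von Mises stress is σ' = (16/πd³)·√(4M²+3T²).
√(4M²+3T²) = √(4×(508000)² + 3×(148000)²) = 1.048×10^6 N·mm.
d³ = 16×1.048×10^6/(π×100.8) = 52960 mm³.
d = 37.55 mm.

d = 37.6 mm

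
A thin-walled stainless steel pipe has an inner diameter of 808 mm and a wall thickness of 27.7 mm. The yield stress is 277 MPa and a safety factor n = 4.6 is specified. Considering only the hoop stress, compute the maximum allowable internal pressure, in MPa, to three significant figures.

p_allow = 4.13 MPa

σ_allow = 277/4.6 = 60.22 MPa.
σ_h = pD/(2t) → p_allow = 2σ_allow t/D = 2×60.22×27.7/808 = 4.129 MPa.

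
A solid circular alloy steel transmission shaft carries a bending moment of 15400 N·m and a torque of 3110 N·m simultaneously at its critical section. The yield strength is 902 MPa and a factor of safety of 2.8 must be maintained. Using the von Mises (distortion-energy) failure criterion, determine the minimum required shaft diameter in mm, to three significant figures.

d = 79.1 mm

σ_allow = σ_y/n = 902/2.8 = 322.1 MPa.
For a solid shaft σ_b = 32M/(πd³) and τ = 16T/(πd³), so the von Mises stress is σ' = (16/πd³)·√(4M²+3T²).
√(4M²+3T²) = √(4×(1.540×10^7)² + 3×(3.110×10^6)²) = 3.127×10^7 N·mm.
d³ = 16×3.127×10^7/(π×322.1) = 494300 mm³.
d = 79.07 mm.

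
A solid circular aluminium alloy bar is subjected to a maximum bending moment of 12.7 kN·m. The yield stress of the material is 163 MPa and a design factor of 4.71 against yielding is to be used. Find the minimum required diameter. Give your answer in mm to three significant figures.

d = 155 mm

σ_allow = 163/4.71 = 34.61 MPa.
For a solid circular section σ = 32M/(πd³), so d³ = 32M/(π σ_allow) = 32×1.2700×10^7/(π×34.61) = 3.738×10^6 mm³.
d = 155.2 mm.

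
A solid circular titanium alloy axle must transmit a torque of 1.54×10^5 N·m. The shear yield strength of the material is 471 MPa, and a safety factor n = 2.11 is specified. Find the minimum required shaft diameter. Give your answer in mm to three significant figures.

Allowable shear stress τ_allow = 471/2.11 = 223.2 MPa.
For a solid shaft τ = 16T/(πd³), so d³ = 16T/(π τ_allow) = 16×1.5400×10^8/(π×223.2) = 3.514×10^6 mm³.
d = (3.514×10^6)^(1/3) = 152.0 mm.

d = 152 mm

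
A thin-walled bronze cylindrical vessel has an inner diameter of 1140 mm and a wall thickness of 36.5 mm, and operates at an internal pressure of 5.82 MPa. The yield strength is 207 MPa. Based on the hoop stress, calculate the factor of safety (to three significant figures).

n = 2.28

σ_h = pD/(2t) = 5.82×1140/(2×36.5) = 90.89 MPa.
n = 207/90.89 = 2.278.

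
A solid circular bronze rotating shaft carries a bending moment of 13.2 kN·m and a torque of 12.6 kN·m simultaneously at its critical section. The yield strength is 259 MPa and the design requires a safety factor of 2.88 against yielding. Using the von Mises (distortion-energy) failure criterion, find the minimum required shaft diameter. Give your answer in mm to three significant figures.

d = 125 mm

σ_allow = σ_y/n = 259/2.88 = 89.93 MPa.
For a solid shaft σ_b = 32M/(πd³) and τ = 16T/(πd³), so the von Mises stress is σ' = (16/πd³)·√(4M²+3T²).
√(4M²+3T²) = √(4×(1.320×10^7)² + 3×(1.260×10^7)²) = 3.425×10^7 N·mm.
d³ = 16×3.425×10^7/(π×89.93) = 1.940×10^6 mm³.
d = 124.7 mm.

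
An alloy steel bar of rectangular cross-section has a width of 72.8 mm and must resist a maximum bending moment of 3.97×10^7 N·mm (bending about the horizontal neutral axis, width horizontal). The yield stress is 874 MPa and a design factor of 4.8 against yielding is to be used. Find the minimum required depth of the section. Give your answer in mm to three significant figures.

h = 134 mm

σ_allow = 874/4.8 = 182.1 MPa.
For a rectangular section σ = 6M/(bh²), so h² = 6M/(b σ_allow) = 6×3.9700×10^7/(72.8×182.1) = 17970 mm².
h = 134.1 mm.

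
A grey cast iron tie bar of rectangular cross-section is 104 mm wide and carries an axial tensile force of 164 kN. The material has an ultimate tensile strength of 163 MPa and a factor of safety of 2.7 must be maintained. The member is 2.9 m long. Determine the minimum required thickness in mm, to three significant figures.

σ_allow = 163/2.7 = 60.37 MPa.
Required area A = F/σ_allow = 164000/60.37 = 2717 mm².
t = A/w = 2717/104 = 26.12 mm.

t = 26.1 mm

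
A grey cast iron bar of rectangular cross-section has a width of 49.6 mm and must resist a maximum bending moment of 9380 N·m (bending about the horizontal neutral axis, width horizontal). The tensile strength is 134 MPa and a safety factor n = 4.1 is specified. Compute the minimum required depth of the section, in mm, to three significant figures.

h = 186 mm

σ_allow = 134/4.1 = 32.68 MPa.
For a rectangular section σ = 6M/(bh²), so h² = 6M/(b σ_allow) = 6×9380000/(49.6×32.68) = 34720 mm².
h = 186.3 mm.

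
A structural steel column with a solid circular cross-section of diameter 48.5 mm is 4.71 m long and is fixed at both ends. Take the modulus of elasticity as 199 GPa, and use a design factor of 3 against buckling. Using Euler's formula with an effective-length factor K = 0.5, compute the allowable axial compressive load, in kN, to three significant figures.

I = πd⁴/64 = π×48.5⁴/64 = 271600 mm⁴.
Effective length L_e = KL = 0.5×4.71 m = 2355 mm.
Euler critical load P_cr = π²EI/L_e² = π²×199000×271600/2355² = 96190 N.
P_allow = P_cr/n = 96190/3 = 32060 N.

P_allow = 32.1 kN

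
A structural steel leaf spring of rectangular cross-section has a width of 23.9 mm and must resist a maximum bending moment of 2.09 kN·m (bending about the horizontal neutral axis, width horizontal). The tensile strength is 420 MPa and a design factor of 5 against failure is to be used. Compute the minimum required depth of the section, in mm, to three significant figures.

σ_allow = 420/5 = 84.00 MPa.
For a rectangular section σ = 6M/(bh²), so h² = 6M/(b σ_allow) = 6×2090000/(23.9×84.00) = 6246 mm².
h = 79.03 mm.

h = 79.0 mm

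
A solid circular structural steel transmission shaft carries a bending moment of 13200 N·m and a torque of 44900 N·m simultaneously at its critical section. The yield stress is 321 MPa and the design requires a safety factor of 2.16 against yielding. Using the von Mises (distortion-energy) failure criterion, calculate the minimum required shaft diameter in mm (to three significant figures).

d = 141 mm

σ_allow = σ_y/n = 321/2.16 = 148.6 MPa.
For a solid shaft σ_b = 32M/(πd³) and τ = 16T/(πd³), so the von Mises stress is σ' = (16/πd³)·√(4M²+3T²).
√(4M²+3T²) = √(4×(1.320×10^7)² + 3×(4.490×10^7)²) = 8.213×10^7 N·mm.
d³ = 16×8.213×10^7/(π×148.6) = 2.815×10^6 mm³.
d = 141.2 mm.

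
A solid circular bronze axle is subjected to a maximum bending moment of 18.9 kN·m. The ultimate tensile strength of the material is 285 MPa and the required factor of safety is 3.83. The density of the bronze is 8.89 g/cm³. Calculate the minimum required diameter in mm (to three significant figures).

σ_allow = 285/3.83 = 74.41 MPa.
For a solid circular section σ = 32M/(πd³), so d³ = 32M/(π σ_allow) = 32×1.8900×10^7/(π×74.41) = 2.587×10^6 mm³.
d = 137.3 mm.

d = 137 mm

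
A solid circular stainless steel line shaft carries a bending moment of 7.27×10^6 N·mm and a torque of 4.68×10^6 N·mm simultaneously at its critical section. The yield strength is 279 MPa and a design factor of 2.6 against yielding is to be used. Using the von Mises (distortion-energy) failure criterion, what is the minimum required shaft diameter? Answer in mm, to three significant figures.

σ_allow = σ_y/n = 279/2.6 = 107.3 MPa.
For a solid shaft σ_b = 32M/(πd³) and τ = 16T/(πd³), so the von Mises stress is σ' = (16/πd³)·√(4M²+3T²).
√(4M²+3T²) = √(4×(7.270×10^6)² + 3×(4.680×10^6)²) = 1.665×10^7 N·mm.
d³ = 16×1.665×10^7/(π×107.3) = 790100 mm³.
d = 92.45 mm.

d = 92.4 mm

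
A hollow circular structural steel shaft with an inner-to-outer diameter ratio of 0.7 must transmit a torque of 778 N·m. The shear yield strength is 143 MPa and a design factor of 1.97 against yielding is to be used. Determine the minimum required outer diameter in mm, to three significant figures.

τ_allow = 143/1.97 = 72.59 MPa.
For a hollow shaft τ = 16T/[πd_o³(1−k⁴)] with k = 0.7, so 1−k⁴ = 0.7599.
d_o³ = 16T/[π τ_allow (1−k⁴)] = 16×778000/(π×72.59×0.7599) = 71830 mm³.
d_o = 41.57 mm.

d_o = 41.6 mm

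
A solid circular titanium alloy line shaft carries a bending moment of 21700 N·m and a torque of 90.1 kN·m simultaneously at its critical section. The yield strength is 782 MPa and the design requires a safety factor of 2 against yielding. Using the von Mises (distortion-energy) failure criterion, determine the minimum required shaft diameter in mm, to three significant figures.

σ_allow = σ_y/n = 782/2 = 391.0 MPa.
For a solid shaft σ_b = 32M/(πd³) and τ = 16T/(πd³), so the von Mises stress is σ' = (16/πd³)·√(4M²+3T²).
√(4M²+3T²) = √(4×(2.170×10^7)² + 3×(9.010×10^7)²) = 1.620×10^8 N·mm.
d³ = 16×1.620×10^8/(π×391.0) = 2.110×10^6 mm³.
d = 128.3 mm.

d = 128 mm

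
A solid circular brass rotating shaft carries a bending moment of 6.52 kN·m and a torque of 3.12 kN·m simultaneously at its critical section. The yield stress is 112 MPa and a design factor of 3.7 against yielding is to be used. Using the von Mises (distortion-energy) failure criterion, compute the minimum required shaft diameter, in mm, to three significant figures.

σ_allow = σ_y/n = 112/3.7 = 30.27 MPa.
For a solid shaft σ_b = 32M/(πd³) and τ = 16T/(πd³), so the von Mises stress is σ' = (16/πd³)·√(4M²+3T²).
√(4M²+3T²) = √(4×(6.520×10^6)² + 3×(3.120×10^6)²) = 1.412×10^7 N·mm.
d³ = 16×1.412×10^7/(π×30.27) = 2.375×10^6 mm³.
d = 133.4 mm.

d = 133 mm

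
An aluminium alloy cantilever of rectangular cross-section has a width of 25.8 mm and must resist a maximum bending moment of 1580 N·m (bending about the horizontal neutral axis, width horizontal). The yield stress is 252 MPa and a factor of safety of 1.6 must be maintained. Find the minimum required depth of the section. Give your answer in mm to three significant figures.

h = 48.3 mm

σ_allow = 252/1.6 = 157.5 MPa.
For a rectangular section σ = 6M/(bh²), so h² = 6M/(b σ_allow) = 6×1580000/(25.8×157.5) = 2333 mm².
h = 48.30 mm.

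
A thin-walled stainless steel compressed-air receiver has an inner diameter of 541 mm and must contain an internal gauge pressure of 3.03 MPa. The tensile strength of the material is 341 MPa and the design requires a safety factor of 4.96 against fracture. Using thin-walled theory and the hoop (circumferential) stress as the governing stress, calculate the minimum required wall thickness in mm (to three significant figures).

t = 11.9 mm

σ_allow = 341/4.96 = 68.75 MPa.
Hoop stress σ_h = pD/(2t), so t = pD/(2σ_allow) = 3.03×541/(2×68.75) = 11.92 mm.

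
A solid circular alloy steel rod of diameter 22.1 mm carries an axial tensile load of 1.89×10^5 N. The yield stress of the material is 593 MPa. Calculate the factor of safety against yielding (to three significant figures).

n = 1.20

A = πd²/4 = 383.6 mm².
σ = F/A = 189000/383.6 = 492.7 MPa.
n = 593/492.7 = 1.204.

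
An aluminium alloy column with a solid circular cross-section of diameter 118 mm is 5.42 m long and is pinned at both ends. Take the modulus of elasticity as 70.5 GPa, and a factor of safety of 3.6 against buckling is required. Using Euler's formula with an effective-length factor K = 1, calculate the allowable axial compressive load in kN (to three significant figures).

I = πd⁴/64 = π×118⁴/64 = 9.517×10^6 mm⁴.
Effective length L_e = KL = 1×5.42 m = 5420 mm.
Euler critical load P_cr = π²EI/L_e² = π²×70500×9.517×10^6/5420² = 225400 N.
P_allow = P_cr/n = 225400/3.6 = 62620 N.

P_allow = 62.6 kN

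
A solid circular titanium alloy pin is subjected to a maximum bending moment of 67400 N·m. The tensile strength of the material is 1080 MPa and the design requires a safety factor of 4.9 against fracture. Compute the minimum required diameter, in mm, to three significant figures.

d = 146 mm

σ_allow = 1080/4.9 = 220.4 MPa.
For a solid circular section σ = 32M/(πd³), so d³ = 32M/(π σ_allow) = 32×6.7400×10^7/(π×220.4) = 3.115×10^6 mm³.
d = 146.0 mm.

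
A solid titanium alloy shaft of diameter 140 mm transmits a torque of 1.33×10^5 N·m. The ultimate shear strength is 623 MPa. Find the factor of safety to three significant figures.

τ = 16T/(πd³) = 16×1.3300×10^8/(π×140³) = 246.9 MPa.
n = τ_limit/τ = 623/246.9 = 2.524.

n = 2.52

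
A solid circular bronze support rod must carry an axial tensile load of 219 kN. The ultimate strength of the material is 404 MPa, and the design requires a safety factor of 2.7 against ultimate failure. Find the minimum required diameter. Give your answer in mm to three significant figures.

Allowable stress σ_allow = 404/2.7 = 149.6 MPa.
Required area A = F/σ_allow = 219000/149.6 = 1464 mm².
A = πd²/4 → d = √(4A/π) = 43.17 mm.

d = 43.2 mm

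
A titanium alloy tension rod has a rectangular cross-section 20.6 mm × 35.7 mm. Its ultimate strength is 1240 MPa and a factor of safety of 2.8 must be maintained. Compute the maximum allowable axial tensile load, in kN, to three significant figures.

σ_allow = 1240/2.8 = 442.9 MPa.
A = 20.6×35.7 = 735.4 mm².
F_allow = σ_allow × A = 442.9×735.4 = 325700 N.

F_allow = 326 kN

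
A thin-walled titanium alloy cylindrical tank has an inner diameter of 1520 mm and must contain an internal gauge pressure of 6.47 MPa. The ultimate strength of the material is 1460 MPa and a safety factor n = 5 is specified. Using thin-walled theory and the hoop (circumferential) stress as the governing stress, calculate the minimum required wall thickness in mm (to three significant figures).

σ_allow = 1460/5 = 292.0 MPa.
Hoop stress σ_h = pD/(2t), so t = pD/(2σ_allow) = 6.47×1520/(2×292.0) = 16.84 mm.

t = 16.8 mm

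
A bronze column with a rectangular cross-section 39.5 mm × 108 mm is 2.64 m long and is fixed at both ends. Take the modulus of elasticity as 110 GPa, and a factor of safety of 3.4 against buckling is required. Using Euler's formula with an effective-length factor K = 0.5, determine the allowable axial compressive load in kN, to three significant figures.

Buckling occurs about the weak axis: I_min = h·b³/12 = 108×39.5³/12 = 554700 mm⁴ (b = 39.5 mm is the smaller dimension).
Effective length L_e = KL = 0.5×2.64 m = 1320 mm.
Euler critical load P_cr = π²EI/L_e² = π²×110000×554700/1320² = 345600 N.
P_allow = P_cr/n = 345600/3.4 = 101600 N.

P_allow = 102 kN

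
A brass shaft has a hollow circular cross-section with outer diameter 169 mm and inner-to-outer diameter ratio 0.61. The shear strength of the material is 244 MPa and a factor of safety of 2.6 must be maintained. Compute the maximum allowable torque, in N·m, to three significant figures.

T_allow = 76600 N·m

τ_allow = 244/2.6 = 93.85 MPa.
For a hollow shaft T_allow = τ_allow·πd_o³(1−k⁴)/16 with 1−k⁴ = 0.8615, so πd_o³(1−k⁴)/16 = 816500 mm³.
T_allow = 93.85×816500 = 7.663×10^7 N·mm = 76630 N·m.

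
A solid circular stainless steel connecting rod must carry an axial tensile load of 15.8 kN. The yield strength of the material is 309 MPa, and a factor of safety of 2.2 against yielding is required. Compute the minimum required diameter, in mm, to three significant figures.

d = 12.0 mm

Allowable stress σ_allow = 309/2.2 = 140.5 MPa.
Required area A = F/σ_allow = 15800/140.5 = 112.5 mm².
A = πd²/4 → d = √(4A/π) = 11.97 mm.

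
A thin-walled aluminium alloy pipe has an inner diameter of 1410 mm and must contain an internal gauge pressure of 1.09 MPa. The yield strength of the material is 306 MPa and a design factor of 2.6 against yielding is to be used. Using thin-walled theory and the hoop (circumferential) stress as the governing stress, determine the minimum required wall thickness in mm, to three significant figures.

σ_allow = 306/2.6 = 117.7 MPa.
Hoop stress σ_h = pD/(2t), so t = pD/(2σ_allow) = 1.09×1410/(2×117.7) = 6.529 mm.

t = 6.53 mm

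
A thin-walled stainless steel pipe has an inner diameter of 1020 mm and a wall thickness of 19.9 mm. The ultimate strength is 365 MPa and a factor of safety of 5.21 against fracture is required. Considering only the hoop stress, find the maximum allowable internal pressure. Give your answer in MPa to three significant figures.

p_allow = 2.73 MPa

σ_allow = 365/5.21 = 70.06 MPa.
σ_h = pD/(2t) → p_allow = 2σ_allow t/D = 2×70.06×19.9/1020 = 2.734 MPa.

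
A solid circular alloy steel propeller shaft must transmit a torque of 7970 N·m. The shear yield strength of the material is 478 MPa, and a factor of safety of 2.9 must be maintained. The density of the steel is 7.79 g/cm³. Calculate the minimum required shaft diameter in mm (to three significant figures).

Allowable shear stress τ_allow = 478/2.9 = 164.8 MPa.
For a solid shaft τ = 16T/(πd³), so d³ = 16T/(π τ_allow) = 16×7970000/(π×164.8) = 246300 mm³.
d = (246300)^(1/3) = 62.68 mm.

d = 62.7 mm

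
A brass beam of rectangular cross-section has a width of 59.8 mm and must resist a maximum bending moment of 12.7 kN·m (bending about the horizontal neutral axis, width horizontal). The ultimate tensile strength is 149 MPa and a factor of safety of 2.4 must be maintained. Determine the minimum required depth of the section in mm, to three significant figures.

h = 143 mm

σ_allow = 149/2.4 = 62.08 MPa.
For a rectangular section σ = 6M/(bh²), so h² = 6M/(b σ_allow) = 6×1.2700×10^7/(59.8×62.08) = 20520 mm².
h = 143.3 mm.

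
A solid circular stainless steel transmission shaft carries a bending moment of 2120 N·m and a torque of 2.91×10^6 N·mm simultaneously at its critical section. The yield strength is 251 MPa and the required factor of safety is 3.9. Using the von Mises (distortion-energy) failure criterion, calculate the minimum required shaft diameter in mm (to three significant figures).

d = 80.5 mm

σ_allow = σ_y/n = 251/3.9 = 64.36 MPa.
For a solid shaft σ_b = 32M/(πd³) and τ = 16T/(πd³), so the von Mises stress is σ' = (16/πd³)·√(4M²+3T²).
√(4M²+3T²) = √(4×(2.120×10^6)² + 3×(2.910×10^6)²) = 6.586×10^6 N·mm.
d³ = 16×6.586×10^6/(π×64.36) = 521200 mm³.
d = 80.48 mm.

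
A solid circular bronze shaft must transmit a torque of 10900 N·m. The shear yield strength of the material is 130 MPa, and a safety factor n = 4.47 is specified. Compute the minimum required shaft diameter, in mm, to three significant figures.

d = 124 mm

Allowable shear stress τ_allow = 130/4.47 = 29.08 MPa.
For a solid shaft τ = 16T/(πd³), so d³ = 16T/(π τ_allow) = 16×1.0900×10^7/(π×29.08) = 1.909×10^6 mm³.
d = (1.909×10^6)^(1/3) = 124.0 mm.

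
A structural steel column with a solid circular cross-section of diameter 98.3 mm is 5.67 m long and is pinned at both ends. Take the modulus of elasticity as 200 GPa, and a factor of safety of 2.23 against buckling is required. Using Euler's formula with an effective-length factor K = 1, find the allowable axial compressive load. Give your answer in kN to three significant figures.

P_allow = 126 kN

I = πd⁴/64 = π×98.3⁴/64 = 4.583×10^6 mm⁴.
Effective length L_e = KL = 1×5.67 m = 5670 mm.
Euler critical load P_cr = π²EI/L_e² = π²×200000×4.583×10^6/5670² = 281400 N.
P_allow = P_cr/n = 281400/2.23 = 126200 N.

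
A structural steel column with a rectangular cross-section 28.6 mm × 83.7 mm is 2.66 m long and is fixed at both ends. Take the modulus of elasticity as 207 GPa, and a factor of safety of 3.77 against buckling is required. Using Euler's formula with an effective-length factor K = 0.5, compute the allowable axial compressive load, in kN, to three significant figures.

P_allow = 50.0 kN

Buckling occurs about the weak axis: I_min = h·b³/12 = 83.7×28.6³/12 = 163200 mm⁴ (b = 28.6 mm is the smaller dimension).
Effective length L_e = KL = 0.5×2.66 m = 1330 mm.
Euler critical load P_cr = π²EI/L_e² = π²×207000×163200/1330² = 188500 N.
P_allow = P_cr/n = 188500/3.77 = 49990 N.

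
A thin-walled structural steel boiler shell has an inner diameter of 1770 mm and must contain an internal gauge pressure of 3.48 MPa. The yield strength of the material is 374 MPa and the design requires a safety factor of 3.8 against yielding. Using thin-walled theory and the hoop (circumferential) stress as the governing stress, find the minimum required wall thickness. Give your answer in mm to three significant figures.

σ_allow = 374/3.8 = 98.42 MPa.
Hoop stress σ_h = pD/(2t), so t = pD/(2σ_allow) = 3.48×1770/(2×98.42) = 31.29 mm.

t = 31.3 mm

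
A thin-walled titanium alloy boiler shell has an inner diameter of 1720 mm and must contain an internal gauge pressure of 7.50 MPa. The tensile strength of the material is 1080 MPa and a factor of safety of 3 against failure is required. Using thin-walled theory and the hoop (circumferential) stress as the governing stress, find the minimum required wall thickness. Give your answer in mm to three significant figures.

σ_allow = 1080/3 = 360.0 MPa.
Hoop stress σ_h = pD/(2t), so t = pD/(2σ_allow) = 7.50×1720/(2×360.0) = 17.92 mm.

t = 17.9 mm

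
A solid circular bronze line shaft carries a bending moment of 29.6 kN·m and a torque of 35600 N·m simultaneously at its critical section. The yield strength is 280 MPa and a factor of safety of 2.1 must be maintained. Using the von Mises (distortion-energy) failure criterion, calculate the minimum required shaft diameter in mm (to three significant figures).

d = 148 mm

σ_allow = σ_y/n = 280/2.1 = 133.3 MPa.
For a solid shaft σ_b = 32M/(πd³) and τ = 16T/(πd³), so the von Mises stress is σ' = (16/πd³)·√(4M²+3T²).
√(4M²+3T²) = √(4×(2.960×10^7)² + 3×(3.560×10^7)²) = 8.548×10^7 N·mm.
d³ = 16×8.548×10^7/(π×133.3) = 3.265×10^6 mm³.
d = 148.4 mm.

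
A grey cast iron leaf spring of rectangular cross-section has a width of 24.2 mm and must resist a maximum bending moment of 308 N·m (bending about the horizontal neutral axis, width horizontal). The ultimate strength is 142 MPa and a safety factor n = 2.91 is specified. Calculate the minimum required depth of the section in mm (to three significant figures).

h = 39.6 mm

σ_allow = 142/2.91 = 48.80 MPa.
For a rectangular section σ = 6M/(bh²), so h² = 6M/(b σ_allow) = 6×308000/(24.2×48.80) = 1565 mm².
h = 39.56 mm.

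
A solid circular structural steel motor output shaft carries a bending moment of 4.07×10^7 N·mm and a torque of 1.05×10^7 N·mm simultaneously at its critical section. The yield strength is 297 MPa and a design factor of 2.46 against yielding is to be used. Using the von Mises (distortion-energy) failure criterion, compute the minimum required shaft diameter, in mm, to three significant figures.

σ_allow = σ_y/n = 297/2.46 = 120.7 MPa.
For a solid shaft σ_b = 32M/(πd³) and τ = 16T/(πd³), so the von Mises stress is σ' = (16/πd³)·√(4M²+3T²).
√(4M²+3T²) = √(4×(4.070×10^7)² + 3×(1.050×10^7)²) = 8.341×10^7 N·mm.
d³ = 16×8.341×10^7/(π×120.7) = 3.518×10^6 mm³.
d = 152.1 mm.

d = 152 mm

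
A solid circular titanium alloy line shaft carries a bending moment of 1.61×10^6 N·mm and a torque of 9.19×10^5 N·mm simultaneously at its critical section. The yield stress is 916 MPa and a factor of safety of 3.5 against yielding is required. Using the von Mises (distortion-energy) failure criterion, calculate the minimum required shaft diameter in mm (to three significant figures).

d = 41.2 mm

σ_allow = σ_y/n = 916/3.5 = 261.7 MPa.
For a solid shaft σ_b = 32M/(πd³) and τ = 16T/(πd³), so the von Mises stress is σ' = (16/πd³)·√(4M²+3T²).
√(4M²+3T²) = √(4×(1.610×10^6)² + 3×(919000)²) = 3.592×10^6 N·mm.
d³ = 16×3.592×10^6/(π×261.7) = 69900 mm³.
d = 41.19 mm.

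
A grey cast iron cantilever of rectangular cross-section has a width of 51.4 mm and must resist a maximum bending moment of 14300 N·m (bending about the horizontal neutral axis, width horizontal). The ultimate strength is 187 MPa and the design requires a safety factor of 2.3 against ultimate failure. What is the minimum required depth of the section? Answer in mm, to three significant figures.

σ_allow = 187/2.3 = 81.30 MPa.
For a rectangular section σ = 6M/(bh²), so h² = 6M/(b σ_allow) = 6×1.4300×10^7/(51.4×81.30) = 20530 mm².
h = 143.3 mm.

h = 143 mm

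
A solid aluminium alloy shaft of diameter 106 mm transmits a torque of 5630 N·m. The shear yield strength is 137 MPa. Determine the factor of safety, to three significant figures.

n = 5.69

τ = 16T/(πd³) = 16×5630000/(π×106³) = 24.07 MPa.
n = τ_limit/τ = 137/24.07 = 5.691.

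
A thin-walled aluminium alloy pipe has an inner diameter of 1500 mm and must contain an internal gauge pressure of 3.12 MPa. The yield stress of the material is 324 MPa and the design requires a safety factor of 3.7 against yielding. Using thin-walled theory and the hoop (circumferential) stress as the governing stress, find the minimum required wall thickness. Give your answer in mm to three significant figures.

t = 26.7 mm

σ_allow = 324/3.7 = 87.57 MPa.
Hoop stress σ_h = pD/(2t), so t = pD/(2σ_allow) = 3.12×1500/(2×87.57) = 26.72 mm.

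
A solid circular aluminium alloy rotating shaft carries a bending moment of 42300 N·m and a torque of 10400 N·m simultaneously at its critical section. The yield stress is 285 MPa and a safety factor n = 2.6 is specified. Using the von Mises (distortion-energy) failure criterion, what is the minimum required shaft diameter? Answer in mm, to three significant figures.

d = 159 mm

σ_allow = σ_y/n = 285/2.6 = 109.6 MPa.
For a solid shaft σ_b = 32M/(πd³) and τ = 16T/(πd³), so the von Mises stress is σ' = (16/πd³)·√(4M²+3T²).
√(4M²+3T²) = √(4×(4.230×10^7)² + 3×(1.040×10^7)²) = 8.650×10^7 N·mm.
d³ = 16×8.650×10^7/(π×109.6) = 4.019×10^6 mm³.
d = 159.0 mm.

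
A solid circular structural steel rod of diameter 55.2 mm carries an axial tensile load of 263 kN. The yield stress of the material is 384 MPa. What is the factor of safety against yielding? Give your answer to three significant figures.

A = πd²/4 = 2393 mm².
σ = F/A = 263000/2393 = 109.9 MPa.
n = 384/109.9 = 3.494.

n = 3.49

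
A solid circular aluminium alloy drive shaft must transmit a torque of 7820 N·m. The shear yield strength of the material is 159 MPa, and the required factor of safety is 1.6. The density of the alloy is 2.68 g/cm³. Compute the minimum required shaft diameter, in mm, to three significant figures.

Allowable shear stress τ_allow = 159/1.6 = 99.38 MPa.
For a solid shaft τ = 16T/(πd³), so d³ = 16T/(π τ_allow) = 16×7820000/(π×99.38) = 400800 mm³.
d = (400800)^(1/3) = 73.73 mm.

d = 73.7 mm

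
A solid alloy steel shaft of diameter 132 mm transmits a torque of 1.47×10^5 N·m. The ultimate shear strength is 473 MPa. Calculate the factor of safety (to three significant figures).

n = 1.45

τ = 16T/(πd³) = 16×1.4700×10^8/(π×132³) = 325.5 MPa.
n = τ_limit/τ = 473/325.5 = 1.453.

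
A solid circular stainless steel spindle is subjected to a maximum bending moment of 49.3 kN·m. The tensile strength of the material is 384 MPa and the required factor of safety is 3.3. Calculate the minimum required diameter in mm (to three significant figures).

σ_allow = 384/3.3 = 116.4 MPa.
For a solid circular section σ = 32M/(πd³), so d³ = 32M/(π σ_allow) = 32×4.9300×10^7/(π×116.4) = 4.315×10^6 mm³.
d = 162.8 mm.

d = 163 mm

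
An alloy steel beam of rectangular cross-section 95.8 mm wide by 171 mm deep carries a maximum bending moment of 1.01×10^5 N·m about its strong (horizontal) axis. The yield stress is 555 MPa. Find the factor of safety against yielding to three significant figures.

n = 2.57

Section modulus S = bh²/6 = 95.8×171²/6 = 466900 mm³.
σ = M/S = 1.0100×10^8/466900 = 216.3 MPa.
n = 555/216.3 = 2.566.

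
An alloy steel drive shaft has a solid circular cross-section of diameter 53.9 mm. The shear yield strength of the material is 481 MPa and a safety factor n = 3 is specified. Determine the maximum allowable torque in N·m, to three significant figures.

τ_allow = 481/3 = 160.3 MPa.
For a solid shaft T_allow = τ_allow·πd³/16; πd³/16 = π×53.9³/16 = 30750 mm³.
T_allow = 160.3×30750 = 4.930×10^6 N·mm = 4930 N·m.

T_allow = 4930 N·m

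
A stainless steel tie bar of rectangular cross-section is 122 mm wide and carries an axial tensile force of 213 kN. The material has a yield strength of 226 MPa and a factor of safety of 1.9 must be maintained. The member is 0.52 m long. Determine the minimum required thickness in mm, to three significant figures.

t = 14.7 mm

σ_allow = 226/1.9 = 118.9 MPa.
Required area A = F/σ_allow = 213000/118.9 = 1791 mm².
t = A/w = 1791/122 = 14.68 mm.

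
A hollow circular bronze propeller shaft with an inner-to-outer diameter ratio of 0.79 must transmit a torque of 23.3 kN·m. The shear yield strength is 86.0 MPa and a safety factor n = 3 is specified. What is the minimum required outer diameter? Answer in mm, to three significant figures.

τ_allow = 86.0/3 = 28.67 MPa.
For a hollow shaft τ = 16T/[πd_o³(1−k⁴)] with k = 0.79, so 1−k⁴ = 0.6105.
d_o³ = 16T/[π τ_allow (1−k⁴)] = 16×2.3300×10^7/(π×28.67×0.6105) = 6.781×10^6 mm³.
d_o = 189.3 mm.

d_o = 189 mm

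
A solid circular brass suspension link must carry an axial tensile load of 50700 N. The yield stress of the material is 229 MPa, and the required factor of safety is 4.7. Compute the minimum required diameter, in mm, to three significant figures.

Allowable stress σ_allow = 229/4.7 = 48.72 MPa.
Required area A = F/σ_allow = 50700/48.72 = 1041 mm².
A = πd²/4 → d = √(4A/π) = 36.40 mm.

d = 36.4 mm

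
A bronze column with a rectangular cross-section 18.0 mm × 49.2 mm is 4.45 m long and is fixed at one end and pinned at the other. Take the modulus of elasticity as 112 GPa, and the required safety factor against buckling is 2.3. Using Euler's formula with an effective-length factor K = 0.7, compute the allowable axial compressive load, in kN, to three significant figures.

Buckling occurs about the weak axis: I_min = h·b³/12 = 49.2×18.0³/12 = 23910 mm⁴ (b = 18.0 mm is the smaller dimension).
Effective length L_e = KL = 0.7×4.45 m = 3115 mm.
Euler critical load P_cr = π²EI/L_e² = π²×112000×23910/3115² = 2724 N.
P_allow = P_cr/n = 2724/2.3 = 1184 N.

P_allow = 1.18 kN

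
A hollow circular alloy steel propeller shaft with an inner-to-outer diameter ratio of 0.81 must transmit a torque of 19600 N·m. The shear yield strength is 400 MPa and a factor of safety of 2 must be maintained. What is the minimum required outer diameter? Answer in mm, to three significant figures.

d_o = 95.7 mm

τ_allow = 400/2 = 200.0 MPa.
For a hollow shaft τ = 16T/[πd_o³(1−k⁴)] with k = 0.81, so 1−k⁴ = 0.5695.
d_o³ = 16T/[π τ_allow (1−k⁴)] = 16×1.9600×10^7/(π×200.0×0.5695) = 876300 mm³.
d_o = 95.70 mm.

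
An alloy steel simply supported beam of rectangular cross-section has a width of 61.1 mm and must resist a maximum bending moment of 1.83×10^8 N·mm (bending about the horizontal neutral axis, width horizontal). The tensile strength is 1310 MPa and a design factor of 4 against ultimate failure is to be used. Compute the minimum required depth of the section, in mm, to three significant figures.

h = 234 mm

σ_allow = 1310/4 = 327.5 MPa.
For a rectangular section σ = 6M/(bh²), so h² = 6M/(b σ_allow) = 6×1.8300×10^8/(61.1×327.5) = 54870 mm².
h = 234.2 mm.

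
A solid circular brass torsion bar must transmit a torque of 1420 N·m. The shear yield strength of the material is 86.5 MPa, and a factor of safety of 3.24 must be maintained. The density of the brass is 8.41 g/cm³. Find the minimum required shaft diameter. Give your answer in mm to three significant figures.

d = 64.7 mm

Allowable shear stress τ_allow = 86.5/3.24 = 26.70 MPa.
For a solid shaft τ = 16T/(πd³), so d³ = 16T/(π τ_allow) = 16×1420000/(π×26.70) = 270900 mm³.
d = (270900)^(1/3) = 64.70 mm.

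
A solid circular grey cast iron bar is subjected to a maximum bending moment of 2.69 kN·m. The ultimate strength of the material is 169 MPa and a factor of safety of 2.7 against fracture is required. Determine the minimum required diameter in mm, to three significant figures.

σ_allow = 169/2.7 = 62.59 MPa.
For a solid circular section σ = 32M/(πd³), so d³ = 32M/(π σ_allow) = 32×2690000/(π×62.59) = 437800 mm³.
d = 75.93 mm.

d = 75.9 mm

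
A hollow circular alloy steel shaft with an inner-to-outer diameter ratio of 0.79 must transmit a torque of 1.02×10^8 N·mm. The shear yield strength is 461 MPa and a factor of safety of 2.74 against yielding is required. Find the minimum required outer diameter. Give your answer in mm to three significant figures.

τ_allow = 461/2.74 = 168.2 MPa.
For a hollow shaft τ = 16T/[πd_o³(1−k⁴)] with k = 0.79, so 1−k⁴ = 0.6105.
d_o³ = 16T/[π τ_allow (1−k⁴)] = 16×1.0200×10^8/(π×168.2×0.6105) = 5.057×10^6 mm³.
d_o = 171.7 mm.

d_o = 172 mm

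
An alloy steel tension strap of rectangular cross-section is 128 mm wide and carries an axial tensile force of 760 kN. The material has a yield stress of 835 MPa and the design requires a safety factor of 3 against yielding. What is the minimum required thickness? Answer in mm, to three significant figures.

σ_allow = 835/3 = 278.3 MPa.
Required area A = F/σ_allow = 760000/278.3 = 2731 mm².
t = A/w = 2731/128 = 21.33 mm.

t = 21.3 mm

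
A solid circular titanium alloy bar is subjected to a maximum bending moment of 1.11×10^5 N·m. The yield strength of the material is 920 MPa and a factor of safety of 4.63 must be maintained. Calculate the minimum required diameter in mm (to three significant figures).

d = 179 mm

σ_allow = 920/4.63 = 198.7 MPa.
For a solid circular section σ = 32M/(πd³), so d³ = 32M/(π σ_allow) = 32×1.1100×10^8/(π×198.7) = 5.690×10^6 mm³.
d = 178.5 mm.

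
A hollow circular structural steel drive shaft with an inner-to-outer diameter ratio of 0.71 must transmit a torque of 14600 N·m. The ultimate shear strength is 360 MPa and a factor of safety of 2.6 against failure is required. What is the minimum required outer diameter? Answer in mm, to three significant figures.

τ_allow = 360/2.6 = 138.5 MPa.
For a hollow shaft τ = 16T/[πd_o³(1−k⁴)] with k = 0.71, so 1−k⁴ = 0.7459.
d_o³ = 16T/[π τ_allow (1−k⁴)] = 16×1.4600×10^7/(π×138.5×0.7459) = 720000 mm³.
d_o = 89.63 mm.

d_o = 89.6 mm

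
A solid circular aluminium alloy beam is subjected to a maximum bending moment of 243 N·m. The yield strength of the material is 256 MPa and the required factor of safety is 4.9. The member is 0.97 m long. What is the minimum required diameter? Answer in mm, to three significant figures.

σ_allow = 256/4.9 = 52.24 MPa.
For a solid circular section σ = 32M/(πd³), so d³ = 32M/(π σ_allow) = 32×243000/(π×52.24) = 47380 mm³.
d = 36.18 mm.

d = 36.2 mm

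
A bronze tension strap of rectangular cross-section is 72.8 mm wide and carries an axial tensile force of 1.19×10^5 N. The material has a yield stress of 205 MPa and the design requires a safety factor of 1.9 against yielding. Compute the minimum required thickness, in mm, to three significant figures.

t = 15.2 mm

σ_allow = 205/1.9 = 107.9 MPa.
Required area A = F/σ_allow = 119000/107.9 = 1103 mm².
t = A/w = 1103/72.8 = 15.15 mm.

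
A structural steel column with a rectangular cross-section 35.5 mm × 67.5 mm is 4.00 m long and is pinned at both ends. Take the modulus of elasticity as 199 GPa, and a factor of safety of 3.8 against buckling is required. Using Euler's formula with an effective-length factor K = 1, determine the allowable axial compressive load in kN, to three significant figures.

P_allow = 8.13 kN

Buckling occurs about the weak axis: I_min = h·b³/12 = 67.5×35.5³/12 = 251700 mm⁴ (b = 35.5 mm is the smaller dimension).
Effective length L_e = KL = 1×4.00 m = 4000 mm.
Euler critical load P_cr = π²EI/L_e² = π²×199000×251700/4000² = 30890 N.
P_allow = P_cr/n = 30890/3.8 = 8129 N.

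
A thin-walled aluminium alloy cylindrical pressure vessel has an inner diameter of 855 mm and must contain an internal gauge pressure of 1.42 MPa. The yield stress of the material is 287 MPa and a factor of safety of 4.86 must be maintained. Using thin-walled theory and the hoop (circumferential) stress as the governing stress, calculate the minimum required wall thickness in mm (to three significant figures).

σ_allow = 287/4.86 = 59.05 MPa.
Hoop stress σ_h = pD/(2t), so t = pD/(2σ_allow) = 1.42×855/(2×59.05) = 10.28 mm.

t = 10.3 mm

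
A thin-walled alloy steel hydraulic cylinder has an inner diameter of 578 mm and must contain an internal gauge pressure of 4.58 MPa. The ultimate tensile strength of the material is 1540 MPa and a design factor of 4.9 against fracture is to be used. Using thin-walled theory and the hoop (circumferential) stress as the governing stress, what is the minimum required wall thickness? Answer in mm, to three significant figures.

t = 4.21 mm

σ_allow = 1540/4.9 = 314.3 MPa.
Hoop stress σ_h = pD/(2t), so t = pD/(2σ_allow) = 4.58×578/(2×314.3) = 4.212 mm.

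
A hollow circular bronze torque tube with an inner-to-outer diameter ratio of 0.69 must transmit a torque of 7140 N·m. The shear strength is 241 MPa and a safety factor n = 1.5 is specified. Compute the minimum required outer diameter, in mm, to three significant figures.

τ_allow = 241/1.5 = 160.7 MPa.
For a hollow shaft τ = 16T/[πd_o³(1−k⁴)] with k = 0.69, so 1−k⁴ = 0.7733.
d_o³ = 16T/[π τ_allow (1−k⁴)] = 16×7140000/(π×160.7×0.7733) = 292700 mm³.
d_o = 66.39 mm.

d_o = 66.4 mm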